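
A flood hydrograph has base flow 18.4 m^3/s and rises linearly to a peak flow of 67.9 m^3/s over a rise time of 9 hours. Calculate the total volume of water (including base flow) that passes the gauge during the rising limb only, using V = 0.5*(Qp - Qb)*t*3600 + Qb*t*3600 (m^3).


V = 0.5*(67.9 - 18.4)*9*3600 + 18.4*9*3600 = 1.3981e+06 m^3


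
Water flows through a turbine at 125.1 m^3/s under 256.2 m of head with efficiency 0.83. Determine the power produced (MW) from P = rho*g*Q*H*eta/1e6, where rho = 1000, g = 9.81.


P = 1000 * 9.81 * 125.1 * 256.2 * 0.83 / 1e6 = 260.9658 MW


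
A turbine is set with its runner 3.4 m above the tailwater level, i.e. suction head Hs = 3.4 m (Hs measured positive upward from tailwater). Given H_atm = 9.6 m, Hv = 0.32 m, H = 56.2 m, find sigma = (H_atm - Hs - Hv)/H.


sigma = (9.6 - 3.4 - 0.32) / 56.2 = 0.1046


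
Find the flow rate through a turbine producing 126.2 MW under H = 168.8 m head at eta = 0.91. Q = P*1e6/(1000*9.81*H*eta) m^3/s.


Q = 126.2 * 1e6 / (1000 * 9.81 * 168.8 * 0.91) = 83.7484 m^3/s


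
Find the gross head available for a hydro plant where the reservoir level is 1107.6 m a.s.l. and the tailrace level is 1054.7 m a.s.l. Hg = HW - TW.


Hg = 1107.6 - 1054.7 = 52.9000 m


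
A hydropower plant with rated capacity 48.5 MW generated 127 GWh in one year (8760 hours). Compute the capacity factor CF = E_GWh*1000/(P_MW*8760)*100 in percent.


CF = 127 * 1000 / (48.5 * 8760) * 100 = 29.8922 %


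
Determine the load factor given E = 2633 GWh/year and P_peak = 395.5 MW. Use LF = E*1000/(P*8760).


LF = 2633 * 1000 / (395.5 * 8760) = 0.7600


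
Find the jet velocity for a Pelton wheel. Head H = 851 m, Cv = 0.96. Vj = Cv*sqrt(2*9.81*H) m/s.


Vj = 0.96 * sqrt(2*9.81*851) = 124.0468 m/s


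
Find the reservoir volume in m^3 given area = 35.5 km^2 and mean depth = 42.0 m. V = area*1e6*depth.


V = 35.5 * 1e6 * 42.0 = 1.4910e+09 m^3


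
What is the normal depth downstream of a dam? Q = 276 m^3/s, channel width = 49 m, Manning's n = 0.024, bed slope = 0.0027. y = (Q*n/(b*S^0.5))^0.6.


y = (276 * 0.024 / (49 * 0.0027^0.5))^0.6 = 1.7748 m


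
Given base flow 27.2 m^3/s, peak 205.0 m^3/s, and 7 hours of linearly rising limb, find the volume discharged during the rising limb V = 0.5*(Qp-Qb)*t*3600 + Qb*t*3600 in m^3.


V = 0.5*(205.0 - 27.2)*7*3600 + 27.2*7*3600 = 2.9257e+06 m^3


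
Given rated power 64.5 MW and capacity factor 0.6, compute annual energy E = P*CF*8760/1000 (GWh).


E = 64.5 * 0.6 * 8760 / 1000 = 339.0120 GWh


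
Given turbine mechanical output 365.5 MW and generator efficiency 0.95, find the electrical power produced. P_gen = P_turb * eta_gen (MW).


P_gen = 365.5 * 0.95 = 347.2250 MW


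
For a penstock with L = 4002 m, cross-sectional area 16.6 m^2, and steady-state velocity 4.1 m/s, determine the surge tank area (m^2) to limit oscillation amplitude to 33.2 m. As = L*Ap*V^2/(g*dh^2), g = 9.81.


As = 4002 * 16.6 * 4.1^2 / (9.81 * 33.2^2) = 103.2780 m^2


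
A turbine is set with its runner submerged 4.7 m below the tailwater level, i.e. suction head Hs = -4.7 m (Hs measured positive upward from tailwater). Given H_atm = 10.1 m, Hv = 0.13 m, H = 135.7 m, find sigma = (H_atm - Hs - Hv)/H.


sigma = (10.1 - (-4.7) - 0.13) / 135.7 = 0.1081


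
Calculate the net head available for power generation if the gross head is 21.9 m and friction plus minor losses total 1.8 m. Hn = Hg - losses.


Hn = 21.9 - 1.8 = 20.1000 m


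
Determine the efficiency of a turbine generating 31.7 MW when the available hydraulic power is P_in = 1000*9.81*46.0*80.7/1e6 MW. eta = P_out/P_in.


P_in = 1000 * 9.81 * 46.0 * 80.7 / 1e6 = 36.4167 MW
eta = 31.7 / 36.4167 = 0.8705


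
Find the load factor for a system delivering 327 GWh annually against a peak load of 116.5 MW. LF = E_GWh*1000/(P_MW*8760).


LF = 327 * 1000 / (116.5 * 8760) = 0.3204


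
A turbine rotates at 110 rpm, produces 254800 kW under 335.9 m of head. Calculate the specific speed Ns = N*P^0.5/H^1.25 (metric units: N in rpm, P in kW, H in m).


Ns = 110 * 254800^0.5 / 335.9^1.25 = 38.6127


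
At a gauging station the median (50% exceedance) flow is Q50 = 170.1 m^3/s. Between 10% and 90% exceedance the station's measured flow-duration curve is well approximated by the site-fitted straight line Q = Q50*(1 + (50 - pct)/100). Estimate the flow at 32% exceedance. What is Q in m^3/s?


Q = 170.1 * (1 + (50 - 32)/100) = 200.7180 m^3/s


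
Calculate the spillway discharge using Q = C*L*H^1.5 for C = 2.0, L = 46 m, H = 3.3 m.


Q = 2.0 * 46 * 3.3^1.5 = 551.5168 m^3/s


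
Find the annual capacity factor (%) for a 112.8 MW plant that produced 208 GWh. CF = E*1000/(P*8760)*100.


CF = 208 * 1000 / (112.8 * 8760) * 100 = 21.0499 %


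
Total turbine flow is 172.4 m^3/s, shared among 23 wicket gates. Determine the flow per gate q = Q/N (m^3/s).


q = 172.4 / 23 = 7.4957 m^3/s


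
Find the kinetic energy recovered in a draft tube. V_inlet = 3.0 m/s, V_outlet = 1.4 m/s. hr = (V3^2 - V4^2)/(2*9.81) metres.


hr = (3.0^2 - 1.4^2) / (2*9.81) = 0.3588 m


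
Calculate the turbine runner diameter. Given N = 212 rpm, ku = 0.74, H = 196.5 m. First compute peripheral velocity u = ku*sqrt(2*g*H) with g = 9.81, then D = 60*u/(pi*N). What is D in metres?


u = 0.74 * sqrt(2*9.81*196.5) = 45.9476 m/s
D = 60 * 45.9476 / (pi * 212) = 4.1393 m


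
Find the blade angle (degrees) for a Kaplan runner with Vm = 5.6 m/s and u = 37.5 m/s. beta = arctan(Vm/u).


beta = arctan(5.6 / 37.5) = 8.4934 degrees


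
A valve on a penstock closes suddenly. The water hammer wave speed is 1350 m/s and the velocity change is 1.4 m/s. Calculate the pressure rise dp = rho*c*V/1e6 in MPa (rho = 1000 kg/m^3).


dp = 1000 * 1350 * 1.4 / 1e6 = 1.8900 MPa


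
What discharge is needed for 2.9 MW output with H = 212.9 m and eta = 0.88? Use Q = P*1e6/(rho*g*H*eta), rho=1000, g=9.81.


Q = 2.9 * 1e6 / (1000 * 9.81 * 212.9 * 0.88) = 1.5779 m^3/s


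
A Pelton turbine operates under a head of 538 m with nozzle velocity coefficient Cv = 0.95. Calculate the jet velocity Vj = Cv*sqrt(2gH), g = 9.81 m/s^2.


Vj = 0.95 * sqrt(2*9.81*538) = 97.6032 m/s


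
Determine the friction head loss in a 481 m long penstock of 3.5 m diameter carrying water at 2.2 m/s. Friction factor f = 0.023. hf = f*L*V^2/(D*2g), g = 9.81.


hf = 0.023 * 481 * 2.2^2 / (3.5 * 2 * 9.81) = 0.7797 m


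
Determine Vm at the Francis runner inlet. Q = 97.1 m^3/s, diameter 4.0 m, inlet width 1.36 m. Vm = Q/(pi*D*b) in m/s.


Vm = 97.1 / (pi * 4.0 * 1.36) = 5.6816 m/s


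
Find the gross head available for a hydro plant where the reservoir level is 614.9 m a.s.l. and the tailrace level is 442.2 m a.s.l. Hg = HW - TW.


Hg = 614.9 - 442.2 = 172.7000 m


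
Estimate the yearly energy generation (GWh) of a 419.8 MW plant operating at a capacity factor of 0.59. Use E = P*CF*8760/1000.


E = 419.8 * 0.59 * 8760 / 1000 = 2169.6943 GWh


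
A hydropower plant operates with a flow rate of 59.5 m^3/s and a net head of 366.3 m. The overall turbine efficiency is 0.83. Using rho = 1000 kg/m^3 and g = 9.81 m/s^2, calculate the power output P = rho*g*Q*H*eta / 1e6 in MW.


P = 1000 * 9.81 * 59.5 * 366.3 * 0.83 / 1e6 = 177.4602 MW


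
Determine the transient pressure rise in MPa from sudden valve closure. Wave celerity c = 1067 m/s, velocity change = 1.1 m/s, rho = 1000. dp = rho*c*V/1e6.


dp = 1000 * 1067 * 1.1 / 1e6 = 1.1737 MPa


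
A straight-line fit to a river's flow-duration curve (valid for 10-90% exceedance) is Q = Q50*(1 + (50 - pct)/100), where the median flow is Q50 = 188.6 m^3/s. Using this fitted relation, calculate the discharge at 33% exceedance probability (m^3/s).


Q = 188.6 * (1 + (50 - 33)/100) = 220.6620 m^3/s


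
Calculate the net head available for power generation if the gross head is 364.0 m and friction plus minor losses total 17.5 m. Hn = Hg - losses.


Hn = 364.0 - 17.5 = 346.5000 m


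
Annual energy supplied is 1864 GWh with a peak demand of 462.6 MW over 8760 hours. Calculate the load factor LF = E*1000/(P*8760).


LF = 1864 * 1000 / (462.6 * 8760) = 0.4600


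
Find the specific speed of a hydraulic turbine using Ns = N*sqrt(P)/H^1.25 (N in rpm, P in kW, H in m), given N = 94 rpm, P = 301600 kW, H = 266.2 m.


Ns = 94 * 301600^0.5 / 266.2^1.25 = 48.0102


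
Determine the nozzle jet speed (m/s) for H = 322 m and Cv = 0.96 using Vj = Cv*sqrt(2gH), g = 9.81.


Vj = 0.96 * sqrt(2*9.81*322) = 76.3042 m/s


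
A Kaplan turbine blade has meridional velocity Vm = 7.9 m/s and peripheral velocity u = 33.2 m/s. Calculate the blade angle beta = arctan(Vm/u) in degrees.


beta = arctan(7.9 / 33.2) = 13.3847 degrees


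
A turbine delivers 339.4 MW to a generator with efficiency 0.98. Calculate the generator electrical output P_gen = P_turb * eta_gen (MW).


P_gen = 339.4 * 0.98 = 332.6120 MW


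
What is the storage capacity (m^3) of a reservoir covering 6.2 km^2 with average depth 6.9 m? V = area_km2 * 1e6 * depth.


V = 6.2 * 1e6 * 6.9 = 4.2780e+07 m^3


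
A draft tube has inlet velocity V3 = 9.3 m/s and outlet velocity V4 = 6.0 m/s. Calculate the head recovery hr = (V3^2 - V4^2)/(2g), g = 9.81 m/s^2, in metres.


hr = (9.3^2 - 6.0^2) / (2*9.81) = 2.5734 m


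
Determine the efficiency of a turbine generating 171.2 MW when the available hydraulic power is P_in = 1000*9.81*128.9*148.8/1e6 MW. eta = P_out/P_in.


P_in = 1000 * 9.81 * 128.9 * 148.8 / 1e6 = 188.1589 MW
eta = 171.2 / 188.1589 = 0.9099


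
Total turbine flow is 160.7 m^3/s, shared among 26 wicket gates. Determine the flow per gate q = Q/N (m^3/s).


q = 160.7 / 26 = 6.1808 m^3/s


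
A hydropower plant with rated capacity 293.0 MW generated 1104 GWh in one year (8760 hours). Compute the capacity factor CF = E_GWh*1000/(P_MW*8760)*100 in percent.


CF = 1104 * 1000 / (293.0 * 8760) * 100 = 43.0128 %


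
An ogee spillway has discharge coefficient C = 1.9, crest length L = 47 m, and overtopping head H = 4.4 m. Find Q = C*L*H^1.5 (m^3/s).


Q = 1.9 * 47 * 4.4^1.5 = 824.1959 m^3/s


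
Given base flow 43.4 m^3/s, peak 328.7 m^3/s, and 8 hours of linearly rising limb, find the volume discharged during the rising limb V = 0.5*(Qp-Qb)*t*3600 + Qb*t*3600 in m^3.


V = 0.5*(328.7 - 43.4)*8*3600 + 43.4*8*3600 = 5.3582e+06 m^3


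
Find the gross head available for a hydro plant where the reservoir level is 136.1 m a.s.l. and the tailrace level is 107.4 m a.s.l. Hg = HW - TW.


Hg = 136.1 - 107.4 = 28.7000 m


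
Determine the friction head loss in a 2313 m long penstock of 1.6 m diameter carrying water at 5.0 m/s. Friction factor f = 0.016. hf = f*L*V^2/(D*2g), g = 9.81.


hf = 0.016 * 2313 * 5.0^2 / (1.6 * 2 * 9.81) = 29.4725 m


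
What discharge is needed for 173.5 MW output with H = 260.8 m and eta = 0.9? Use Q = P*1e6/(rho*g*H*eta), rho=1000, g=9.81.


Q = 173.5 * 1e6 / (1000 * 9.81 * 260.8 * 0.9) = 75.3495 m^3/s


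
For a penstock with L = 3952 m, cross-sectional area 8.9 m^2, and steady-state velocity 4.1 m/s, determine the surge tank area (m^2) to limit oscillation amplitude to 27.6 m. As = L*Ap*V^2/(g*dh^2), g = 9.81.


As = 3952 * 8.9 * 4.1^2 / (9.81 * 27.6^2) = 79.1202 m^2


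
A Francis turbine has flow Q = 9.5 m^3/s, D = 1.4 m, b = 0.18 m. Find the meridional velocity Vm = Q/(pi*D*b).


Vm = 9.5 / (pi * 1.4 * 0.18) = 11.9998 m/s


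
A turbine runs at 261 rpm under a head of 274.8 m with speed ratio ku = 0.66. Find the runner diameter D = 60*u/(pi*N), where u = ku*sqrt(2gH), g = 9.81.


u = 0.66 * sqrt(2*9.81*274.8) = 48.4621 m/s
D = 60 * 48.4621 / (pi * 261) = 3.5462 m


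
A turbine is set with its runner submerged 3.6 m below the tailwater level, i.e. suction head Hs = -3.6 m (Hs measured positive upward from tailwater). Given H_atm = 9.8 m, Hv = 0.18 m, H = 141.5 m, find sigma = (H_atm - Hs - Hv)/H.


sigma = (9.8 - (-3.6) - 0.18) / 141.5 = 0.0934


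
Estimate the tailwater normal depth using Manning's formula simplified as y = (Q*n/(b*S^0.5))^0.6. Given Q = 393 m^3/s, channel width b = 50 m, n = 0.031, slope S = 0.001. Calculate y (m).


y = (393 * 0.031 / (50 * 0.001^0.5))^0.6 = 3.4046 m


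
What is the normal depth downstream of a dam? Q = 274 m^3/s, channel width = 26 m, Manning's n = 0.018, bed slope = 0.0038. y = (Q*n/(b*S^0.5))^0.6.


y = (274 * 0.018 / (26 * 0.0038^0.5))^0.6 = 1.9629 m


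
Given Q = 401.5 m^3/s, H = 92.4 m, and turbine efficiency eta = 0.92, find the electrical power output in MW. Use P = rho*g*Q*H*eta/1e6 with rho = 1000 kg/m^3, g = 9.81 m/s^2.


P = 1000 * 9.81 * 401.5 * 92.4 * 0.92 / 1e6 = 334.8223 MW


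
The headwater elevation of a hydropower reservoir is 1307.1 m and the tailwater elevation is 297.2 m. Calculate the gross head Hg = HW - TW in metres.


Hg = 1307.1 - 297.2 = 1009.9000 m


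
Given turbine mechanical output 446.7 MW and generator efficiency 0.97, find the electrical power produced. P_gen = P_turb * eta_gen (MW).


P_gen = 446.7 * 0.97 = 433.2990 MW


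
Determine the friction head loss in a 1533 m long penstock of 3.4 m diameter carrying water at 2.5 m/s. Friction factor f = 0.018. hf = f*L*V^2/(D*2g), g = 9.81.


hf = 0.018 * 1533 * 2.5^2 / (3.4 * 2 * 9.81) = 2.5853 m


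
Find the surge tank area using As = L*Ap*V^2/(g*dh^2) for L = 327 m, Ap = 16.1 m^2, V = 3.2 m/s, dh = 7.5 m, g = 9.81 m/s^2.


As = 327 * 16.1 * 3.2^2 / (9.81 * 7.5^2) = 97.6972 m^2


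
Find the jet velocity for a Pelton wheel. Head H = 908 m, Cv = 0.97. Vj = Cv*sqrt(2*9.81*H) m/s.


Vj = 0.97 * sqrt(2*9.81*908) = 129.4685 m/s


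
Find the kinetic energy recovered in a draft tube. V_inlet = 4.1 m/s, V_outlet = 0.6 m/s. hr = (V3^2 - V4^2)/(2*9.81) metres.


hr = (4.1^2 - 0.6^2) / (2*9.81) = 0.8384 m


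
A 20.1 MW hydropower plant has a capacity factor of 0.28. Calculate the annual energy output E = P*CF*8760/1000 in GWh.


E = 20.1 * 0.28 * 8760 / 1000 = 49.3013 GWh


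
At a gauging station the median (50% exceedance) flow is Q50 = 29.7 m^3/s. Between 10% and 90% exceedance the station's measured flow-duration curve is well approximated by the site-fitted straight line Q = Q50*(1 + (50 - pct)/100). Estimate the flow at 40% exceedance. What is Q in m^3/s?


Q = 29.7 * (1 + (50 - 40)/100) = 32.6700 m^3/s


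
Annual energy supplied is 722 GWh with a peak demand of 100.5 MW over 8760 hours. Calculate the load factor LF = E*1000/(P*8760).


LF = 722 * 1000 / (100.5 * 8760) = 0.8201


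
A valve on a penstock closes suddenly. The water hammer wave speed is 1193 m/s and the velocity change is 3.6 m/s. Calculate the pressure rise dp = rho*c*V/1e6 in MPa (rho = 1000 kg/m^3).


dp = 1000 * 1193 * 3.6 / 1e6 = 4.2948 MPa


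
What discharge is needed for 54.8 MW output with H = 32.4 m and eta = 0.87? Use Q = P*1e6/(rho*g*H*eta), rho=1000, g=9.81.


Q = 54.8 * 1e6 / (1000 * 9.81 * 32.4 * 0.87) = 198.1743 m^3/s


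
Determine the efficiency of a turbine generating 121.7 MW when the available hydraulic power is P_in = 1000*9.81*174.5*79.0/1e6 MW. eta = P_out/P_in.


P_in = 1000 * 9.81 * 174.5 * 79.0 / 1e6 = 135.2358 MW
eta = 121.7 / 135.2358 = 0.8999


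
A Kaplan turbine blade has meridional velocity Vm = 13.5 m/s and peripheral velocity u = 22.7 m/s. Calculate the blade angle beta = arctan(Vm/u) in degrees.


beta = arctan(13.5 / 22.7) = 30.7405 degrees


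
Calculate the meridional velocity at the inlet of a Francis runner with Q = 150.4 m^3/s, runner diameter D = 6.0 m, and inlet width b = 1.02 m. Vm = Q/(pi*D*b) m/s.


Vm = 150.4 / (pi * 6.0 * 1.02) = 7.8225 m/s


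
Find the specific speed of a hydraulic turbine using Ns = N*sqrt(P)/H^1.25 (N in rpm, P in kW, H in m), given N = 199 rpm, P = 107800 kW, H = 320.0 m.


Ns = 199 * 107800^0.5 / 320.0^1.25 = 48.2753


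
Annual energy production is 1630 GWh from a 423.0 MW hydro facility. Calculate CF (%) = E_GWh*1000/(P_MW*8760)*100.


CF = 1630 * 1000 / (423.0 * 8760) * 100 = 43.9889 %


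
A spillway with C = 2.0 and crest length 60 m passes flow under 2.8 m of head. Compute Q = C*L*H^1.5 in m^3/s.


Q = 2.0 * 60 * 2.8^1.5 = 562.2355 m^3/s


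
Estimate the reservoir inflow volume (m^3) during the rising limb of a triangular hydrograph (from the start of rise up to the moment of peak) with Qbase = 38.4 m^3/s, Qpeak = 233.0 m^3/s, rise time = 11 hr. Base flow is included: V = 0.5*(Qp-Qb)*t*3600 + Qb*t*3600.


V = 0.5*(233.0 - 38.4)*11*3600 + 38.4*11*3600 = 5.3737e+06 m^3


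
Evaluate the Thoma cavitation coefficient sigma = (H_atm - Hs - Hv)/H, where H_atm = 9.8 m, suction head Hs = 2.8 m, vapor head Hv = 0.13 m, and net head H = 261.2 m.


sigma = (9.8 - 2.8 - 0.13) / 261.2 = 0.0263


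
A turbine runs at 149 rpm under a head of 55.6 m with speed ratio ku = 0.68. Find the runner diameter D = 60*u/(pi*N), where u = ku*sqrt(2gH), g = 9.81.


u = 0.68 * sqrt(2*9.81*55.6) = 22.4593 m/s
D = 60 * 22.4593 / (pi * 149) = 2.8788 m


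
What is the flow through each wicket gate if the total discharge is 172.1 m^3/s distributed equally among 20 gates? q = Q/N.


q = 172.1 / 20 = 8.6050 m^3/s


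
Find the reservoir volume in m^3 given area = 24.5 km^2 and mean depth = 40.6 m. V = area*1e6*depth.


V = 24.5 * 1e6 * 40.6 = 9.9470e+08 m^3


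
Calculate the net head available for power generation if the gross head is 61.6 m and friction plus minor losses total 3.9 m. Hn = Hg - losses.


Hn = 61.6 - 3.9 = 57.7000 m


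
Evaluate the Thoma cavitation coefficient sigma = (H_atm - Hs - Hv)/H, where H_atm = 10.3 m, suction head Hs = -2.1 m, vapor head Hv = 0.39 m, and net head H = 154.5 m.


sigma = (10.3 - (-2.1) - 0.39) / 154.5 = 0.0777


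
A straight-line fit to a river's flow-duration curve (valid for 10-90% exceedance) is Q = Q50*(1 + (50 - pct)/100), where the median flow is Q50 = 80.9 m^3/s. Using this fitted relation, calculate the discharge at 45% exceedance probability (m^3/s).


Q = 80.9 * (1 + (50 - 45)/100) = 84.9450 m^3/s


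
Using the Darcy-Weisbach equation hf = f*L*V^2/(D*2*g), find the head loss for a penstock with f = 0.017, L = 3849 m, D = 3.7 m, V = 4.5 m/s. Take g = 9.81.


hf = 0.017 * 3849 * 4.5^2 / (3.7 * 2 * 9.81) = 18.2524 m


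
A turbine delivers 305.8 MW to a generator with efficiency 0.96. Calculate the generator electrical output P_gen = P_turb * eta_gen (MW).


P_gen = 305.8 * 0.96 = 293.5680 MW


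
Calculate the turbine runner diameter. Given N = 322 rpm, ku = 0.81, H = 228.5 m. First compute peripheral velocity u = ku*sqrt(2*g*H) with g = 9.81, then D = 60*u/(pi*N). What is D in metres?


u = 0.81 * sqrt(2*9.81*228.5) = 54.2347 m/s
D = 60 * 54.2347 / (pi * 322) = 3.2168 m


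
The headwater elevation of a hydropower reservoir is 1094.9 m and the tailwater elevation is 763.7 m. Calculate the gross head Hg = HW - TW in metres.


Hg = 1094.9 - 763.7 = 331.2000 m


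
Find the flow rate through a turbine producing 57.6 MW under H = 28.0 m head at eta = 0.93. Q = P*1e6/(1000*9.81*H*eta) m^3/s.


Q = 57.6 * 1e6 / (1000 * 9.81 * 28.0 * 0.93) = 225.4823 m^3/s


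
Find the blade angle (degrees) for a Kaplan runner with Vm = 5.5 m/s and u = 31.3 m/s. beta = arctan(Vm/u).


beta = arctan(5.5 / 31.3) = 9.9662 degrees


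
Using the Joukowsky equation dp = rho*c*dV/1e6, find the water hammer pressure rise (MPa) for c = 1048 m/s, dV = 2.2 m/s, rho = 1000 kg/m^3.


dp = 1000 * 1048 * 2.2 / 1e6 = 2.3056 MPa


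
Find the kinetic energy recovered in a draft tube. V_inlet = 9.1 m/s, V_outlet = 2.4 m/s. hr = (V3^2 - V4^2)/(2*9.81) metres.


hr = (9.1^2 - 2.4^2) / (2*9.81) = 3.9271 m


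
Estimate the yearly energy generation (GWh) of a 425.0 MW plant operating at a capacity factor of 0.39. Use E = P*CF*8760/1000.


E = 425.0 * 0.39 * 8760 / 1000 = 1451.9700 GWh


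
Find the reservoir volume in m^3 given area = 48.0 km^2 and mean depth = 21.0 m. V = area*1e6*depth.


V = 48.0 * 1e6 * 21.0 = 1.0080e+09 m^3


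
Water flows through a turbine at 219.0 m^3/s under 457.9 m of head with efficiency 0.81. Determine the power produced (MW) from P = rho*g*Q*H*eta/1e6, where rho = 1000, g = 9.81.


P = 1000 * 9.81 * 219.0 * 457.9 * 0.81 / 1e6 = 796.8357 MW


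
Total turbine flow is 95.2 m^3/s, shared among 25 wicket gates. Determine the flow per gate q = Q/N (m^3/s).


q = 95.2 / 25 = 3.8080 m^3/s


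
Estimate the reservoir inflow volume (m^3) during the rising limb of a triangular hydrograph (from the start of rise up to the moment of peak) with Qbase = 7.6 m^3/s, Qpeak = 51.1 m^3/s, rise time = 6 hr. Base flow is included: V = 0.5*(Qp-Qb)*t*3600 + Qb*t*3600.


V = 0.5*(51.1 - 7.6)*6*3600 + 7.6*6*3600 = 633960.0000 m^3


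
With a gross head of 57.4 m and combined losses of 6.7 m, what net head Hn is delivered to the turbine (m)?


Hn = 57.4 - 6.7 = 50.7000 m


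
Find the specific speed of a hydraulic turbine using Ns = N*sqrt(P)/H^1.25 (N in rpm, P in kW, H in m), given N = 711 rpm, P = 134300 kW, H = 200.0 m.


Ns = 711 * 134300^0.5 / 200.0^1.25 = 346.4337


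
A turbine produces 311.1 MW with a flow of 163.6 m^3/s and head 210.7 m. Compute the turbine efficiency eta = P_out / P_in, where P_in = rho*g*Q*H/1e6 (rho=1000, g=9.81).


P_in = 1000 * 9.81 * 163.6 * 210.7 / 1e6 = 338.1558 MW
eta = 311.1 / 338.1558 = 0.9200


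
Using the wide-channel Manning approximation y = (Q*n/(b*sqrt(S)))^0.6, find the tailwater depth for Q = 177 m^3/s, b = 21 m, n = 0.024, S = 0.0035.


y = (177 * 0.024 / (21 * 0.0035^0.5))^0.6 = 2.0910 m


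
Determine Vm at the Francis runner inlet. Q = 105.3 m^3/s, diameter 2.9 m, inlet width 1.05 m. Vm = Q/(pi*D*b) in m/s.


Vm = 105.3 / (pi * 2.9 * 1.05) = 11.0076 m/s


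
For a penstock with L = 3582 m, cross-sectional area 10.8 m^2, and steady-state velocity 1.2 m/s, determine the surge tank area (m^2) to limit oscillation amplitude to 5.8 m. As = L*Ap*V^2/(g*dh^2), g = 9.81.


As = 3582 * 10.8 * 1.2^2 / (9.81 * 5.8^2) = 168.8056 m^2


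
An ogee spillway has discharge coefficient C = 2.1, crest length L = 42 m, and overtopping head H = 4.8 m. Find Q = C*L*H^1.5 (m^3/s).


Q = 2.1 * 42 * 4.8^1.5 = 927.5353 m^3/s


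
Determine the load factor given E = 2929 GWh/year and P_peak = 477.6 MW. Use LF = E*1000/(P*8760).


LF = 2929 * 1000 / (477.6 * 8760) = 0.7001


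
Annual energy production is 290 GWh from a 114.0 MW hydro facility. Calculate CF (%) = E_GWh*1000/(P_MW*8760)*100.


CF = 290 * 1000 / (114.0 * 8760) * 100 = 29.0395 %


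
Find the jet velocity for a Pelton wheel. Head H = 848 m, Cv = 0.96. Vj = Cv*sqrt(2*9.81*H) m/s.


Vj = 0.96 * sqrt(2*9.81*848) = 123.8279 m/s


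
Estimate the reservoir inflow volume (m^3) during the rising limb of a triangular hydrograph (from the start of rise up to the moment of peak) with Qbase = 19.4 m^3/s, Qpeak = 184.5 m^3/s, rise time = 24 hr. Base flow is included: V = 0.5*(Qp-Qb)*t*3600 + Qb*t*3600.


V = 0.5*(184.5 - 19.4)*24*3600 + 19.4*24*3600 = 8.8085e+06 m^3


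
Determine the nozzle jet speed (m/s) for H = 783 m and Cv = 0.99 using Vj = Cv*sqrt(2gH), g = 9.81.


Vj = 0.99 * sqrt(2*9.81*783) = 122.7059 m/s


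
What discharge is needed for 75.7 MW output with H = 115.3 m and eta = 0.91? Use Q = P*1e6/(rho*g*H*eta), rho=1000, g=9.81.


Q = 75.7 * 1e6 / (1000 * 9.81 * 115.3 * 0.91) = 73.5455 m^3/s


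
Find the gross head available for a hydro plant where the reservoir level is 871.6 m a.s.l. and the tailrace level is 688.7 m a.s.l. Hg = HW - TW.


Hg = 871.6 - 688.7 = 182.9000 m


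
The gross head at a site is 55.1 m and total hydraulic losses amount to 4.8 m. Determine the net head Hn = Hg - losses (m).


Hn = 55.1 - 4.8 = 50.3000 m


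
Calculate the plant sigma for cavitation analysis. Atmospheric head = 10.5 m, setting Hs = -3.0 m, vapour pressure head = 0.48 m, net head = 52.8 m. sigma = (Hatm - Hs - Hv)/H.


sigma = (10.5 - (-3.0) - 0.48) / 52.8 = 0.2466


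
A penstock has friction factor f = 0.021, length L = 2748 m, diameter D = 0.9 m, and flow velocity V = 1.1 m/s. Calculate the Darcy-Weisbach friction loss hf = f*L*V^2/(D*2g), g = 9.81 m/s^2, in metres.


hf = 0.021 * 2748 * 1.1^2 / (0.9 * 2 * 9.81) = 3.9544 m


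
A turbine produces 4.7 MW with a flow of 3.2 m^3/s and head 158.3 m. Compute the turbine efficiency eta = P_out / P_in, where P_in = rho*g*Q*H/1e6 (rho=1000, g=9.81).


P_in = 1000 * 9.81 * 3.2 * 158.3 / 1e6 = 4.9694 MW
eta = 4.7 / 4.9694 = 0.9458


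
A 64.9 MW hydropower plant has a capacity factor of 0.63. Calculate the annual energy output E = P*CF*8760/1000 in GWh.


E = 64.9 * 0.63 * 8760 / 1000 = 358.1701 GWh


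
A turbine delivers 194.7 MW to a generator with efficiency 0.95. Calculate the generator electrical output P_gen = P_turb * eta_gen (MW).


P_gen = 194.7 * 0.95 = 184.9650 MW


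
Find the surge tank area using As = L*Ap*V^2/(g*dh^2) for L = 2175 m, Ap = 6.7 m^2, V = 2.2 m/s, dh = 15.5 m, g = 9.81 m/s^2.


As = 2175 * 6.7 * 2.2^2 / (9.81 * 15.5^2) = 29.9259 m^2


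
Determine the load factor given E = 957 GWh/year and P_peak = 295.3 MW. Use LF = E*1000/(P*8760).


LF = 957 * 1000 / (295.3 * 8760) = 0.3700


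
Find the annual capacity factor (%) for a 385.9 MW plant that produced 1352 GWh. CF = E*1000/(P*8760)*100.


CF = 1352 * 1000 / (385.9 * 8760) * 100 = 39.9943 %


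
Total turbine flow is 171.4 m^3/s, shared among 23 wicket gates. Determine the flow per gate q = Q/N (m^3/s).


q = 171.4 / 23 = 7.4522 m^3/s


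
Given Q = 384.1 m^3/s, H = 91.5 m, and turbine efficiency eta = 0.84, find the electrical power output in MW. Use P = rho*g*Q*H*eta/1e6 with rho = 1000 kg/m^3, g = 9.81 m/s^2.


P = 1000 * 9.81 * 384.1 * 91.5 * 0.84 / 1e6 = 289.6101 MW


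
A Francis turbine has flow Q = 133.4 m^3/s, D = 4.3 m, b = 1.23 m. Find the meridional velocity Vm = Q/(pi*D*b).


Vm = 133.4 / (pi * 4.3 * 1.23) = 8.0285 m/s


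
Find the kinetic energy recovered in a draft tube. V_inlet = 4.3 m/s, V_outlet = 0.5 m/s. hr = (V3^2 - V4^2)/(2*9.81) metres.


hr = (4.3^2 - 0.5^2) / (2*9.81) = 0.9297 m


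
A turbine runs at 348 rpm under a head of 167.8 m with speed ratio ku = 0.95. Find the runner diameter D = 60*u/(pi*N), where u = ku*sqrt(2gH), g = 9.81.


u = 0.95 * sqrt(2*9.81*167.8) = 54.5091 m/s
D = 60 * 54.5091 / (pi * 348) = 2.9915 m


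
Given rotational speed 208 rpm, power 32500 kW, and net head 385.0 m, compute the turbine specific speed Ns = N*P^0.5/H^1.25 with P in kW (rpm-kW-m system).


Ns = 208 * 32500^0.5 / 385.0^1.25 = 21.9877


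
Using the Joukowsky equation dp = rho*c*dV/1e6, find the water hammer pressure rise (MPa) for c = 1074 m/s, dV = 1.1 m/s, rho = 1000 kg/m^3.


dp = 1000 * 1074 * 1.1 / 1e6 = 1.1814 MPa


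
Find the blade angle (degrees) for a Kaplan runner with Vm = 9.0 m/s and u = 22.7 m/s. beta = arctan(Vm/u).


beta = arctan(9.0 / 22.7) = 21.6271 degrees


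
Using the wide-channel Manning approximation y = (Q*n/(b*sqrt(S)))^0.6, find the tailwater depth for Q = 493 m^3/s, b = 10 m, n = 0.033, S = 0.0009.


y = (493 * 0.033 / (10 * 0.0009^0.5))^0.6 = 10.9785 m


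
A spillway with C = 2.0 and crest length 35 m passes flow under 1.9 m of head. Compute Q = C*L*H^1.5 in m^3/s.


Q = 2.0 * 35 * 1.9^1.5 = 183.3278 m^3/s


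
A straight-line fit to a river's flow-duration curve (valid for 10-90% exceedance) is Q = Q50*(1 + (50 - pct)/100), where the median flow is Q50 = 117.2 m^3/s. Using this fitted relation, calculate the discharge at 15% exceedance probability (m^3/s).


Q = 117.2 * (1 + (50 - 15)/100) = 158.2200 m^3/s


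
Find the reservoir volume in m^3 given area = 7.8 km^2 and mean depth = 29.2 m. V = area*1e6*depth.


V = 7.8 * 1e6 * 29.2 = 2.2776e+08 m^3


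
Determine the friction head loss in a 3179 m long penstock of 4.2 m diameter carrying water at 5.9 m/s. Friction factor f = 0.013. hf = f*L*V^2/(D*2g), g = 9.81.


hf = 0.013 * 3179 * 5.9^2 / (4.2 * 2 * 9.81) = 17.4578 m


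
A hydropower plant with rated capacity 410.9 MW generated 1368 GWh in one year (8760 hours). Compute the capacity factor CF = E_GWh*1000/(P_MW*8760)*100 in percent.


CF = 1368 * 1000 / (410.9 * 8760) * 100 = 38.0054 %


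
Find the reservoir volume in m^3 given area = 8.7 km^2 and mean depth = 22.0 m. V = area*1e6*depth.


V = 8.7 * 1e6 * 22.0 = 1.9140e+08 m^3


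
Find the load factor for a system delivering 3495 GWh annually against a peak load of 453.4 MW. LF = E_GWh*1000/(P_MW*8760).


LF = 3495 * 1000 / (453.4 * 8760) = 0.8800


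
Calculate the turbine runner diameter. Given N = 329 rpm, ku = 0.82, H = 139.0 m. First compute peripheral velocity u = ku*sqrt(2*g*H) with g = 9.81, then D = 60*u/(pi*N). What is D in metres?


u = 0.82 * sqrt(2*9.81*139.0) = 42.8224 m/s
D = 60 * 42.8224 / (pi * 329) = 2.4859 m


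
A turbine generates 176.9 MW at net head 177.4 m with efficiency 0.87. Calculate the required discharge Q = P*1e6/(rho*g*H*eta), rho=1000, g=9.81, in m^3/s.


Q = 176.9 * 1e6 / (1000 * 9.81 * 177.4 * 0.87) = 116.8385 m^3/s


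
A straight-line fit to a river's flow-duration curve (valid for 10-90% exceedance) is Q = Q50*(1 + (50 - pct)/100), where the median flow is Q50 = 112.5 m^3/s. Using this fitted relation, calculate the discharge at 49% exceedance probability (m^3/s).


Q = 112.5 * (1 + (50 - 49)/100) = 113.6250 m^3/s


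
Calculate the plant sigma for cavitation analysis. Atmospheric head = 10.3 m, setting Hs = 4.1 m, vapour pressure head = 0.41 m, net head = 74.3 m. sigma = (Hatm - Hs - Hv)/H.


sigma = (10.3 - 4.1 - 0.41) / 74.3 = 0.0779


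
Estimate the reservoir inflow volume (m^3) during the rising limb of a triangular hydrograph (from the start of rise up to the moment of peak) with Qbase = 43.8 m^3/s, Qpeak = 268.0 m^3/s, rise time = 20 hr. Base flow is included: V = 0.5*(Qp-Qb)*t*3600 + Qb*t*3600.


V = 0.5*(268.0 - 43.8)*20*3600 + 43.8*20*3600 = 1.1225e+07 m^3


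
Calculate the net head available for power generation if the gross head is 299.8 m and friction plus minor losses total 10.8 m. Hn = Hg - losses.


Hn = 299.8 - 10.8 = 289.0000 m


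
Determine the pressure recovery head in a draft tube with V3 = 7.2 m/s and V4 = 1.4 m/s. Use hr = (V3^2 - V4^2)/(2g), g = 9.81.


hr = (7.2^2 - 1.4^2) / (2*9.81) = 2.5423 m


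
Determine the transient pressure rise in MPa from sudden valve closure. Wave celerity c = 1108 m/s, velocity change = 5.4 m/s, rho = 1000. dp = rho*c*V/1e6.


dp = 1000 * 1108 * 5.4 / 1e6 = 5.9832 MPa


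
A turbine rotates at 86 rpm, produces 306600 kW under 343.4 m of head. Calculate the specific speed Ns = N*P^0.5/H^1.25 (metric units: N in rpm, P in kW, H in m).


Ns = 86 * 306600^0.5 / 343.4^1.25 = 32.2132


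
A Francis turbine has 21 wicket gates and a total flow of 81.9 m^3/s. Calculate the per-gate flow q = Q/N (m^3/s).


q = 81.9 / 21 = 3.9000 m^3/s


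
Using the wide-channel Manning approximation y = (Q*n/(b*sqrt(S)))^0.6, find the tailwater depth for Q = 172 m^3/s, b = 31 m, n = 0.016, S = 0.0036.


y = (172 * 0.016 / (31 * 0.0036^0.5))^0.6 = 1.2650 m


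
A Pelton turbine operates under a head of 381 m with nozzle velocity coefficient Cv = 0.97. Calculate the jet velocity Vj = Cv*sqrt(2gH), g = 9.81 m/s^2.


Vj = 0.97 * sqrt(2*9.81*381) = 83.8656 m/s


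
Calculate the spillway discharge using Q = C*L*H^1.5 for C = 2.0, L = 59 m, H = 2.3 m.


Q = 2.0 * 59 * 2.3^1.5 = 411.5985 m^3/s


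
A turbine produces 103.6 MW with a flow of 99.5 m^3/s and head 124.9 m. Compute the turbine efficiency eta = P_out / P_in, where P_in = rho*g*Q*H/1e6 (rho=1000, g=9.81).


P_in = 1000 * 9.81 * 99.5 * 124.9 / 1e6 = 121.9143 MW
eta = 103.6 / 121.9143 = 0.8498


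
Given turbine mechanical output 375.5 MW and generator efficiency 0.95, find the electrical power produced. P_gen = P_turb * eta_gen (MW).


P_gen = 375.5 * 0.95 = 356.7250 MW


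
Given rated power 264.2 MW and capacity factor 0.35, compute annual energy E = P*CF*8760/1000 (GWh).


E = 264.2 * 0.35 * 8760 / 1000 = 810.0372 GWh


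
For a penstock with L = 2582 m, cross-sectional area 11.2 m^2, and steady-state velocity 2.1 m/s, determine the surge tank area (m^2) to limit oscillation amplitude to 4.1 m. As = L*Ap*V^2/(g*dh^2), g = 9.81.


As = 2582 * 11.2 * 2.1^2 / (9.81 * 4.1^2) = 773.3501 m^2


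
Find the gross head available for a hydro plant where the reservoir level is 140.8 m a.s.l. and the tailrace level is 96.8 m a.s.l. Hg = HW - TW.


Hg = 140.8 - 96.8 = 44.0000 m


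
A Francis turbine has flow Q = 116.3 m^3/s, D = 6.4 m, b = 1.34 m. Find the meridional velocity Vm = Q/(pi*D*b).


Vm = 116.3 / (pi * 6.4 * 1.34) = 4.3166 m/s


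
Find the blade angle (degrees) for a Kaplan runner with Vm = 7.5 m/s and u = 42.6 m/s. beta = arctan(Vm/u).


beta = arctan(7.5 / 42.6) = 9.9850 degrees


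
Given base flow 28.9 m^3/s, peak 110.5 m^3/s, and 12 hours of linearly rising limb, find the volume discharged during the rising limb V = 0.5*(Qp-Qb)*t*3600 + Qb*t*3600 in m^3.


V = 0.5*(110.5 - 28.9)*12*3600 + 28.9*12*3600 = 3.0110e+06 m^3


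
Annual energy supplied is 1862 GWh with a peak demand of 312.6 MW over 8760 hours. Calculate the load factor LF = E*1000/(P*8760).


LF = 1862 * 1000 / (312.6 * 8760) = 0.6800


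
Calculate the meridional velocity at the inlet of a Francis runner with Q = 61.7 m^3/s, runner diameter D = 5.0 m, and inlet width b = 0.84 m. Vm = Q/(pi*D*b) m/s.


Vm = 61.7 / (pi * 5.0 * 0.84) = 4.6761 m/s


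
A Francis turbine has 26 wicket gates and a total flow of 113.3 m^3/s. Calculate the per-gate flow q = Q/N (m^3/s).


q = 113.3 / 26 = 4.3577 m^3/s


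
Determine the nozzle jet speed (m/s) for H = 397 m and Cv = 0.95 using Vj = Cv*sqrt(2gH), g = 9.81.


Vj = 0.95 * sqrt(2*9.81*397) = 83.8433 m/s


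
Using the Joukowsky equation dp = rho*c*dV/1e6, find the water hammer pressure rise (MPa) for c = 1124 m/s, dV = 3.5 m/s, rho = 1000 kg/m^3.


dp = 1000 * 1124 * 3.5 / 1e6 = 3.9340 MPa


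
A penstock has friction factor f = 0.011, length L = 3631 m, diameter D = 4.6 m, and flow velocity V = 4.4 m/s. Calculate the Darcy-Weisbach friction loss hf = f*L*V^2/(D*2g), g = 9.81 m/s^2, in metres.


hf = 0.011 * 3631 * 4.4^2 / (4.6 * 2 * 9.81) = 8.5678 m


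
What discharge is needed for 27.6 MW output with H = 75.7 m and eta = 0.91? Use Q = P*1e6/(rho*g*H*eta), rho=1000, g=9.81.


Q = 27.6 * 1e6 / (1000 * 9.81 * 75.7 * 0.91) = 40.8416 m^3/s


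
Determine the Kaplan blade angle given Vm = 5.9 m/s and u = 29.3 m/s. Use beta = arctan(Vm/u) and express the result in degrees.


beta = arctan(5.9 / 29.3) = 11.3851 degrees


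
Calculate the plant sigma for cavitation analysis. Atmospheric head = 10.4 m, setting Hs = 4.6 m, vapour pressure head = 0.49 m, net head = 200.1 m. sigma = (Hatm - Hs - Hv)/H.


sigma = (10.4 - 4.6 - 0.49) / 200.1 = 0.0265


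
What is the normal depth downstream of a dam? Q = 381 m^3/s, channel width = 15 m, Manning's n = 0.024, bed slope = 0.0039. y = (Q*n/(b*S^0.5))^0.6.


y = (381 * 0.024 / (15 * 0.0039^0.5))^0.6 = 3.9238 m


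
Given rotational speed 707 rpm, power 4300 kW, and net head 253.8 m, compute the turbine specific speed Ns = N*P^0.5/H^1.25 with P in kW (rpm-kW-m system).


Ns = 707 * 4300^0.5 / 253.8^1.25 = 45.7656


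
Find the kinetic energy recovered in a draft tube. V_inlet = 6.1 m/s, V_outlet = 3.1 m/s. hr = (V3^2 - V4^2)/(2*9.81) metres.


hr = (6.1^2 - 3.1^2) / (2*9.81) = 1.4067 m


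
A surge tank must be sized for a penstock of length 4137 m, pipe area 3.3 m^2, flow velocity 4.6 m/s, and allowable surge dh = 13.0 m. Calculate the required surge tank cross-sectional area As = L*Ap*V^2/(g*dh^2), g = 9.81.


As = 4137 * 3.3 * 4.6^2 / (9.81 * 13.0^2) = 174.2446 m^2


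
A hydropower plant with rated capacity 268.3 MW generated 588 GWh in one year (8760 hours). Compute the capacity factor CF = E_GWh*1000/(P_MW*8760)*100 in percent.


CF = 588 * 1000 / (268.3 * 8760) * 100 = 25.0180 %


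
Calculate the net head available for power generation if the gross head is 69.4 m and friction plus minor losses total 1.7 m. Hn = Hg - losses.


Hn = 69.4 - 1.7 = 67.7000 m


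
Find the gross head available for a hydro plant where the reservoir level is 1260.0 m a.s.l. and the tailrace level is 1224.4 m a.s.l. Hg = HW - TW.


Hg = 1260.0 - 1224.4 = 35.6000 m


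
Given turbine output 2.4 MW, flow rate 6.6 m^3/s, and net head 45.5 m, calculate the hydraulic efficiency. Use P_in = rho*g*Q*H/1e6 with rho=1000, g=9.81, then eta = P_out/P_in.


P_in = 1000 * 9.81 * 6.6 * 45.5 / 1e6 = 2.9459 MW
eta = 2.4 / 2.9459 = 0.8147


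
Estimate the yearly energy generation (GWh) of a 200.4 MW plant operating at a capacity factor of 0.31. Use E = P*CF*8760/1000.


E = 200.4 * 0.31 * 8760 / 1000 = 544.2062 GWh


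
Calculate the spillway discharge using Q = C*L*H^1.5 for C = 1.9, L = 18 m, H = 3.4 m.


Q = 1.9 * 18 * 3.4^1.5 = 214.4097 m^3/s


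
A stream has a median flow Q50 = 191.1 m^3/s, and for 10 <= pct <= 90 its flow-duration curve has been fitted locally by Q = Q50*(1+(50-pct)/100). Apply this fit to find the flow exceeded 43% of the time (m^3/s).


Q = 191.1 * (1 + (50 - 43)/100) = 204.4770 m^3/s


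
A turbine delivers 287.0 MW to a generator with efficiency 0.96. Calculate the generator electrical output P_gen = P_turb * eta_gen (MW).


P_gen = 287.0 * 0.96 = 275.5200 MW


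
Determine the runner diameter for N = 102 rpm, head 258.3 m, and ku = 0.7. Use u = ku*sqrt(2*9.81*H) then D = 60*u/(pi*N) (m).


u = 0.7 * sqrt(2*9.81*258.3) = 49.8322 m/s
D = 60 * 49.8322 / (pi * 102) = 9.3306 m


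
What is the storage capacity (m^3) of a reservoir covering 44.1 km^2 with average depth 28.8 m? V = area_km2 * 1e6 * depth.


V = 44.1 * 1e6 * 28.8 = 1.2701e+09 m^3


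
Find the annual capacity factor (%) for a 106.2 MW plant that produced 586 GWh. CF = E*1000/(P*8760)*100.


CF = 586 * 1000 / (106.2 * 8760) * 100 = 62.9896 %


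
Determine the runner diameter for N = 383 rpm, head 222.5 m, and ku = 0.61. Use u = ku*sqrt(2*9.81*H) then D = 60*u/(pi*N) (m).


u = 0.61 * sqrt(2*9.81*222.5) = 40.3036 m/s
D = 60 * 40.3036 / (pi * 383) = 2.0098 m


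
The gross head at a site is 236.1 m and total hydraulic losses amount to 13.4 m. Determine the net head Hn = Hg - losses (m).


Hn = 236.1 - 13.4 = 222.7000 m


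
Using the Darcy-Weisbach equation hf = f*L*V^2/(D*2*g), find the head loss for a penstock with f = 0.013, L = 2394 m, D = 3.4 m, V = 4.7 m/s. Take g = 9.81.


hf = 0.013 * 2394 * 4.7^2 / (3.4 * 2 * 9.81) = 10.3059 m


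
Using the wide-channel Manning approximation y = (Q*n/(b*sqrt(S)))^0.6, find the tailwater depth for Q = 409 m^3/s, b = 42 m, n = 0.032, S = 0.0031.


y = (409 * 0.032 / (42 * 0.0031^0.5))^0.6 = 2.8104 m


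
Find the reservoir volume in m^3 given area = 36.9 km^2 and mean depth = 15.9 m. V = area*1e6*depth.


V = 36.9 * 1e6 * 15.9 = 5.8671e+08 m^3


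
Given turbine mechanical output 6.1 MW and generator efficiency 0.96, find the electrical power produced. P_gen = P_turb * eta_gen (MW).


P_gen = 6.1 * 0.96 = 5.8560 MW


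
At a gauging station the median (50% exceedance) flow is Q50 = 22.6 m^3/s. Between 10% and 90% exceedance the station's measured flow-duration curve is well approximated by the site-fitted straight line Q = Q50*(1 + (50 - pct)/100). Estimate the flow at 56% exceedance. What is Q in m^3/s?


Q = 22.6 * (1 + (50 - 56)/100) = 21.2440 m^3/s
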